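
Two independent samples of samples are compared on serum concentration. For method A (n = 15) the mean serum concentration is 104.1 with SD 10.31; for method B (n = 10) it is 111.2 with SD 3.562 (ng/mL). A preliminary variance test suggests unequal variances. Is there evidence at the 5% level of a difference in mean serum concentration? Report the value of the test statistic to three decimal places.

Let group 1 = method A, group 2 = method B. H0: μ_1 = μ_2; H1: μ_1 ≠ μ_2 (Welch's two-sample t-test, two-sided).
t = (x̄_1 − x̄_2)/√(s_1²/n_1 + s_2²/n_2) = (104.1 − 111.2)/√(10.31²/15 + 3.562²/10) = -2.456
Welch–Satterthwaite df ≈ 18.54
Two-sided p-value ≈ 0.0241
Since p ≈ 0.0241 < α = 0.05, reject H0; the evidence is statistically significant.

-2.456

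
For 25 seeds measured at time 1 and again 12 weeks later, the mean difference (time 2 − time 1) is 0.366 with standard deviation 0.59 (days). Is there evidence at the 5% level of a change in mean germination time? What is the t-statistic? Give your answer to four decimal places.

H0: μ_d = 0; H1: μ_d ≠ 0 (paired t-test on the differences, two-sided).
t = d̄/(s_d/√n) = 0.366/(0.59/√25) = 3.1017
df = n − 1 = 24
Two-sided p-value ≈ 0.0049
Since p ≈ 0.0049 < α = 0.05, reject H0; the data support H1.

3.1017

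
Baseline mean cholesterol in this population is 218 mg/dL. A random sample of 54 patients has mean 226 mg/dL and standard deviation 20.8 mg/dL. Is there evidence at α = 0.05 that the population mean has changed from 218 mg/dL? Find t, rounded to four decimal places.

2.8263

H0: μ = 218; H1: μ ≠ 218 (one-sample t-test, two-sided).
t = (x̄ − μ₀)/(s/√n) = (226 − 218)/(20.8/√54) = 2.8263
df = n − 1 = 53
Two-sided p-value ≈ 0.0066
Since p ≈ 0.0066 < α = 0.05, reject H0; the evidence is statistically significant.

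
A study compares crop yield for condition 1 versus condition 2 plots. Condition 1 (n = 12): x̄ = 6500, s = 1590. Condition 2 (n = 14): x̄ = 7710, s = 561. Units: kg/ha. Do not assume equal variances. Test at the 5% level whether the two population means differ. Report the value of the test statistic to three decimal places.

Let group 1 = condition 1, group 2 = condition 2. H0: μ_1 = μ_2; H1: μ_1 ≠ μ_2 (Welch's two-sample t-test, two-sided).
t = (x̄_1 − x̄_2)/√(s_1²/n_1 + s_2²/n_2) = (6500 − 7710)/√(1590²/12 + 561²/14) = -2.506
Welch–Satterthwaite df ≈ 13.34
Two-sided p-value ≈ 0.026
Since p ≈ 0.026 < α = 0.05, reject H0; the data support H1.

-2.506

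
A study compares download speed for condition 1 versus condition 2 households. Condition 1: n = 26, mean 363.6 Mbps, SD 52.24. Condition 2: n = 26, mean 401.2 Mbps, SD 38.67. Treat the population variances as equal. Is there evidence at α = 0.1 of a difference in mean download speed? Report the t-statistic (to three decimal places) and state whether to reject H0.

Let group 1 = condition 1, group 2 = condition 2. H0: μ_1 = μ_2; H1: μ_1 ≠ μ_2 (two-sample pooled-variance t-test, two-sided).
s_p² = [(26−1)·52.24² + (26−1)·38.67²]/(26+26−2) = 2112.19
t = (363.6 − 401.2)/√[2112.19·(1/26 + 1/26)] = -2.950
df = n₁ + n₂ − 2 = 50
Two-sided p-value ≈ 0.0048
Since p ≈ 0.0048 < α = 0.1, reject H0; the data support H1.

t = -2.950; reject H0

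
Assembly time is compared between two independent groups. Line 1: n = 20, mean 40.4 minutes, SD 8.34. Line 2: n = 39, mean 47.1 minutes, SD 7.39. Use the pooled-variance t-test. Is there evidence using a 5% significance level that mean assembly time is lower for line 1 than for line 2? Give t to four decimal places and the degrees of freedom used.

Let group 1 = line 1, group 2 = line 2. H0: μ_1 = μ_2; H1: μ_1 < μ_2 (two-sample pooled-variance t-test, left-tailed).
s_p² = [(20−1)·8.34² + (39−1)·7.39²]/(20+39−2) = 59.5933
t = (40.4 − 47.1)/√[59.5933·(1/20 + 1/39)] = -3.1557
df = n₁ + n₂ − 2 = 57
p-value = P(T ≤ -3.1557) ≈ 0.001
Since p ≈ 0.001 < α = 0.05, reject H0; the evidence is statistically significant.

t = -3.1557, df = 57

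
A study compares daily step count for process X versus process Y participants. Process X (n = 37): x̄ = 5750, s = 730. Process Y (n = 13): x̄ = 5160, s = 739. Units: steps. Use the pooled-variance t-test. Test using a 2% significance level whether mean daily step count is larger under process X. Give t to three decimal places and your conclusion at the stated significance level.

Let group 1 = process X, group 2 = process Y. H0: μ_1 = μ_2; H1: μ_1 > μ_2 (two-sample pooled-variance t-test, right-tailed).
s_p² = [(37−1)·730² + (13−1)·739²]/(37+13−2) = 536205
t = (5750 − 5160)/√[536205·(1/37 + 1/13)] = 2.499
df = n₁ + n₂ − 2 = 48
p-value = P(T ≥ 2.499) ≈ 0.008
Since p ≈ 0.008 < α = 0.02, reject H0; the evidence is statistically significant.

t = 2.499; reject H0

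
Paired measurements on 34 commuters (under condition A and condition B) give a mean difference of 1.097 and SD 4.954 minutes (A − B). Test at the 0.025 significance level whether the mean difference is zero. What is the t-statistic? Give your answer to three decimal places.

H0: μ_d = 0; H1: μ_d ≠ 0 (paired t-test on the differences, two-sided).
t = d̄/(s_d/√n) = 1.097/(4.954/√34) = 1.291
df = n − 1 = 33
Two-sided p-value ≈ 0.2056
Since p ≈ 0.2056 > α = 0.025, fail to reject H0; the data do not provide sufficient evidence against H0.

1.291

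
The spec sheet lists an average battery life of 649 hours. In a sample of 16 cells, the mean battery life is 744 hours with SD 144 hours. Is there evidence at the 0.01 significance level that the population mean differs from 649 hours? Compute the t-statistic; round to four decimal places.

2.6389

H0: μ = 649; H1: μ ≠ 649 (one-sample t-test, two-sided).
t = (x̄ − μ₀)/(s/√n) = (744 − 649)/(144/√16) = 2.6389
df = n − 1 = 15
Two-sided p-value ≈ 0.019
Since p ≈ 0.019 > α = 0.01, fail to reject H0; the data do not provide sufficient evidence against H0.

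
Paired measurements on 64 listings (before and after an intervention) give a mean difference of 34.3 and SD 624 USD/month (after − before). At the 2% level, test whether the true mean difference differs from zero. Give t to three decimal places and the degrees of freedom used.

H0: μ_d = 0; H1: μ_d ≠ 0 (paired t-test on the differences, two-sided).
t = d̄/(s_d/√n) = 34.3/(624/√64) = 0.440
df = n − 1 = 63
Two-sided p-value ≈ 0.6616
Since p ≈ 0.6616 > α = 0.02, fail to reject H0; the evidence is not statistically significant.

t = 0.440, df = 63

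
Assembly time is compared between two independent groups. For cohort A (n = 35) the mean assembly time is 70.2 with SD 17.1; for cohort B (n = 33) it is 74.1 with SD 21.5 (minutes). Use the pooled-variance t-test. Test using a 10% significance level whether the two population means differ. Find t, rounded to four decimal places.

Let group 1 = cohort A, group 2 = cohort B. H0: μ_1 = μ_2; H1: μ_1 ≠ μ_2 (two-sample pooled-variance t-test, two-sided).
s_p² = [(35−1)·17.1² + (33−1)·21.5²]/(35+33−2) = 374.757
t = (70.2 − 74.1)/√[374.757·(1/35 + 1/33)] = -0.8303
df = n₁ + n₂ − 2 = 66
Two-sided p-value ≈ 0.409
Since p ≈ 0.409 > α = 0.1, fail to reject H0; the data do not provide sufficient evidence against H0.

-0.8303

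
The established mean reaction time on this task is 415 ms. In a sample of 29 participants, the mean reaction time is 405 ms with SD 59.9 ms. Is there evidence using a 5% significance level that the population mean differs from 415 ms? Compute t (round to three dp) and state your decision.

H0: μ = 415; H1: μ ≠ 415 (one-sample t-test, two-sided).
t = (x̄ − μ₀)/(s/√n) = (405 − 415)/(59.9/√29) = -0.899
df = n − 1 = 28
Two-sided p-value ≈ 0.3763
Since p ≈ 0.3763 > α = 0.05, fail to reject H0; the evidence is not statistically significant.

t = -0.899; fail to reject H0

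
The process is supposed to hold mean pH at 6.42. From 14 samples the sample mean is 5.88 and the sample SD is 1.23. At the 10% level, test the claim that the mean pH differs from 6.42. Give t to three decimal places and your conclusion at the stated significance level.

t = -1.643; fail to reject H0

H0: μ = 6.42; H1: μ ≠ 6.42 (one-sample t-test, two-sided).
t = (x̄ − μ₀)/(s/√n) = (5.88 − 6.42)/(1.23/√14) = -1.643
df = n − 1 = 13
Two-sided p-value ≈ 0.1244
Since p ≈ 0.1244 > α = 0.1, fail to reject H0; the data do not provide sufficient evidence against H0.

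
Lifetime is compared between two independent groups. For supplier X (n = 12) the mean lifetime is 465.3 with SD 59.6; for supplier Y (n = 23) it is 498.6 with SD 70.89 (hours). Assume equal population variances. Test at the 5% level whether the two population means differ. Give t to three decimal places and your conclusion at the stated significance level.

t = -1.389; fail to reject H0

Let group 1 = supplier X, group 2 = supplier Y. H0: μ_1 = μ_2; H1: μ_1 ≠ μ_2 (two-sample pooled-variance t-test, two-sided).
s_p² = [(12−1)·59.6² + (23−1)·70.89²]/(12+23−2) = 4534.31
t = (465.3 − 498.6)/√[4534.31·(1/12 + 1/23)] = -1.389
df = n₁ + n₂ − 2 = 33
Two-sided p-value ≈ 0.1742
Since p ≈ 0.1742 > α = 0.05, fail to reject H0; the data do not provide sufficient evidence against H0.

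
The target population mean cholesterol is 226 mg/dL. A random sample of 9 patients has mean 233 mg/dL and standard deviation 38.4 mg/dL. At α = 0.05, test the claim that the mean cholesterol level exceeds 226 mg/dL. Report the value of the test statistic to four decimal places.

0.5469

H0: μ = 226; H1: μ > 226 (one-sample t-test, right-tailed).
t = (x̄ − μ₀)/(s/√n) = (233 − 226)/(38.4/√9) = 0.5469
df = n − 1 = 8
p-value = P(T ≥ 0.5469) ≈ 0.300
Since p ≈ 0.300 > α = 0.05, fail to reject H0; the data do not provide sufficient evidence against H0.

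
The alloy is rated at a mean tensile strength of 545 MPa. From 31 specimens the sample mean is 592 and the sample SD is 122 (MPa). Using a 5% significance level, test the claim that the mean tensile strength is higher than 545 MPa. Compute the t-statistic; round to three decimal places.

H0: μ = 545; H1: μ > 545 (one-sample t-test, right-tailed).
t = (x̄ − μ₀)/(s/√n) = (592 − 545)/(122/√31) = 2.145
df = n − 1 = 30
p-value = P(T ≥ 2.145) ≈ 0.0201
Since p ≈ 0.0201 < α = 0.05, reject H0; the evidence is statistically significant.

2.145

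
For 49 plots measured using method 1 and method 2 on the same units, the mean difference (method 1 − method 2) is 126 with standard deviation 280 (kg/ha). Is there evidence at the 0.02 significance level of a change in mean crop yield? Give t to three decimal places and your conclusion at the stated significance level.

t = 3.150; reject H0

H0: μ_d = 0; H1: μ_d ≠ 0 (paired t-test on the differences, two-sided).
t = d̄/(s_d/√n) = 126/(280/√49) = 3.150
df = n − 1 = 48
Two-sided p-value ≈ 0.0028
Since p ≈ 0.0028 < α = 0.02, reject H0; the data support H1.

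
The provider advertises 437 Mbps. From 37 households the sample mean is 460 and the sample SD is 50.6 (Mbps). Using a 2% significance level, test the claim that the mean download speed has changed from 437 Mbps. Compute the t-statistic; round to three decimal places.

2.765

H0: μ = 437; H1: μ ≠ 437 (one-sample t-test, two-sided).
t = (x̄ − μ₀)/(s/√n) = (460 − 437)/(50.6/√37) = 2.765
df = n − 1 = 36
Two-sided p-value ≈ 0.0089
Since p ≈ 0.0089 < α = 0.02, reject H0; the data support H1.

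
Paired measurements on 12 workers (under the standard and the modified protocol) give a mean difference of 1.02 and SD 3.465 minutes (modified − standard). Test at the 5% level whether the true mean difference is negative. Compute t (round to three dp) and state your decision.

t = 1.020; fail to reject H0

H0: μ_d = 0; H1: μ_d < 0 (paired t-test on the differences, left-tailed).
t = d̄/(s_d/√n) = 1.02/(3.465/√12) = 1.020
df = n − 1 = 11
p-value = P(T ≤ 1.020) ≈ 0.8351
Since p ≈ 0.8351 > α = 0.05, fail to reject H0; the evidence is not statistically significant.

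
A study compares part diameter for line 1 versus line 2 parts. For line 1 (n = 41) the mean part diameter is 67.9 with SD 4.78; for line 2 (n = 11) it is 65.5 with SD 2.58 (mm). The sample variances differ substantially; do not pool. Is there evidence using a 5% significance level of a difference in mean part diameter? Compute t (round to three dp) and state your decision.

t = 2.226; reject H0

Let group 1 = line 1, group 2 = line 2. H0: μ_1 = μ_2; H1: μ_1 ≠ μ_2 (Welch's two-sample t-test, two-sided).
t = (x̄_1 − x̄_2)/√(s_1²/n_1 + s_2²/n_2) = (67.9 − 65.5)/√(4.78²/41 + 2.58²/11) = 2.226
Welch–Satterthwaite df ≈ 30.44
Two-sided p-value ≈ 0.034
Since p ≈ 0.034 < α = 0.05, reject H0; the data support H1.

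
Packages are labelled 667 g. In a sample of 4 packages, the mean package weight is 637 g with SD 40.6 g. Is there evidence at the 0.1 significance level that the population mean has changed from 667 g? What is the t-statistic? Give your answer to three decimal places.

-1.478

H0: μ = 667; H1: μ ≠ 667 (one-sample t-test, two-sided).
t = (x̄ − μ₀)/(s/√n) = (637 − 667)/(40.6/√4) = -1.478
df = n − 1 = 3
Two-sided p-value ≈ 0.236
Since p ≈ 0.236 > α = 0.1, fail to reject H0; the data do not provide sufficient evidence against H0.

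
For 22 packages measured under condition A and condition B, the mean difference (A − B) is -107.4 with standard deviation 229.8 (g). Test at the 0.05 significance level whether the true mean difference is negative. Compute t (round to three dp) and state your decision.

H0: μ_d = 0; H1: μ_d < 0 (paired t-test on the differences, left-tailed).
t = d̄/(s_d/√n) = -107.4/(229.8/√22) = -2.192
df = n − 1 = 21
p-value = P(T ≤ -2.192) ≈ 0.020
Since p ≈ 0.020 < α = 0.05, reject H0; the evidence is statistically significant.

t = -2.192; reject H0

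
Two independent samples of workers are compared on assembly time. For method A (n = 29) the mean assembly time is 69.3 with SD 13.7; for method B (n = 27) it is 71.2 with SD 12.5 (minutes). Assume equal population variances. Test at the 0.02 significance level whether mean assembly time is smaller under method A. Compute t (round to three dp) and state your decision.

t = -0.541; fail to reject H0

Let group 1 = method A, group 2 = method B. H0: μ_1 = μ_2; H1: μ_1 < μ_2 (two-sample pooled-variance t-test, left-tailed).
s_p² = [(29−1)·13.7² + (27−1)·12.5²]/(29+27−2) = 172.552
t = (69.3 − 71.2)/√[172.552·(1/29 + 1/27)] = -0.541
df = n₁ + n₂ − 2 = 54
p-value = P(T ≤ -0.541) ≈ 0.2954
Since p ≈ 0.2954 > α = 0.02, fail to reject H0; the data do not provide sufficient evidence against H0.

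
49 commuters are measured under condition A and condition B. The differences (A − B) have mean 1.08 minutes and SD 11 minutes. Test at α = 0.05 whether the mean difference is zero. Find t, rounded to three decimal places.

0.687

H0: μ_d = 0; H1: μ_d ≠ 0 (paired t-test on the differences, two-sided).
t = d̄/(s_d/√n) = 1.08/(11/√49) = 0.687
df = n − 1 = 48
Two-sided p-value ≈ 0.495
Since p ≈ 0.495 > α = 0.05, fail to reject H0; the data do not provide sufficient evidence against H0.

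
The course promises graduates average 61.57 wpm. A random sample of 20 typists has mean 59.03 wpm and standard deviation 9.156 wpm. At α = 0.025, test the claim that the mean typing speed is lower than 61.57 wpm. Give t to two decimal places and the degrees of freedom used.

t = -1.24, df = 19

H0: μ = 61.57; H1: μ < 61.57 (one-sample t-test, left-tailed).
t = (x̄ − μ₀)/(s/√n) = (59.03 − 61.57)/(9.156/√20) = -1.24
df = n − 1 = 19
p-value = P(T ≤ -1.24) ≈ 0.1149
Since p ≈ 0.1149 > α = 0.025, fail to reject H0; the evidence is not statistically significant.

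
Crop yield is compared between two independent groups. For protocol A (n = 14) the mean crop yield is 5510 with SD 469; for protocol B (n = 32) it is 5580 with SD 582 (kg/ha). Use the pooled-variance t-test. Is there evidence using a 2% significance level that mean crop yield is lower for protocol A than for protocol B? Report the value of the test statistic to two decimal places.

-0.40

Let group 1 = protocol A, group 2 = protocol B. H0: μ_1 = μ_2; H1: μ_1 < μ_2 (two-sample pooled-variance t-test, left-tailed).
s_p² = [(14−1)·469² + (32−1)·582²]/(14+32−2) = 303635
t = (5510 − 5580)/√[303635·(1/14 + 1/32)] = -0.40
df = n₁ + n₂ − 2 = 44
p-value = P(T ≤ -0.40) ≈ 0.347
Since p ≈ 0.347 > α = 0.02, fail to reject H0; the evidence is not statistically significant.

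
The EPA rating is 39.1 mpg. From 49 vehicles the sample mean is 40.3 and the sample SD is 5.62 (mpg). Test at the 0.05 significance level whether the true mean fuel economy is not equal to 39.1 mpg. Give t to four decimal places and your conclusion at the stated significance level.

H0: μ = 39.1; H1: μ ≠ 39.1 (one-sample t-test, two-sided).
t = (x̄ − μ₀)/(s/√n) = (40.3 − 39.1)/(5.62/√49) = 1.4947
df = n − 1 = 48
Two-sided p-value ≈ 0.142
Since p ≈ 0.142 > α = 0.05, fail to reject H0; the data do not provide sufficient evidence against H0.

t = 1.4947; fail to reject H0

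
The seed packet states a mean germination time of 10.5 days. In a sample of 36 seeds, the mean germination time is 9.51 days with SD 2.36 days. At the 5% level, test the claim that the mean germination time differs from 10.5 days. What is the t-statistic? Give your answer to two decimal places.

H0: μ = 10.5; H1: μ ≠ 10.5 (one-sample t-test, two-sided).
t = (x̄ − μ₀)/(s/√n) = (9.51 − 10.5)/(2.36/√36) = -2.52
df = n − 1 = 35
Two-sided p-value ≈ 0.0166
Since p ≈ 0.0166 < α = 0.05, reject H0; the data support H1.

-2.52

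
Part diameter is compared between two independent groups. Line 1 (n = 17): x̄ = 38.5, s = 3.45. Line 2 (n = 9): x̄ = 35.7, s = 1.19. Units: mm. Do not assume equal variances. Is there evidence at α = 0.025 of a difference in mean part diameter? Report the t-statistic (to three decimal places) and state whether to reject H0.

Let group 1 = line 1, group 2 = line 2. H0: μ_1 = μ_2; H1: μ_1 ≠ μ_2 (Welch's two-sample t-test, two-sided).
t = (x̄_1 − x̄_2)/√(s_1²/n_1 + s_2²/n_2) = (38.5 − 35.7)/√(3.45²/17 + 1.19²/9) = 3.024
Welch–Satterthwaite df ≈ 21.80
Two-sided p-value ≈ 0.006
Since p ≈ 0.006 < α = 0.025, reject H0; the data support H1.

t = 3.024; reject H0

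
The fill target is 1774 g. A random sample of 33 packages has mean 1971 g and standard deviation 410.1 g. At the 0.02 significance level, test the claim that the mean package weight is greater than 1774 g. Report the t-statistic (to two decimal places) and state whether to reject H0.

H0: μ = 1774; H1: μ > 1774 (one-sample t-test, right-tailed).
t = (x̄ − μ₀)/(s/√n) = (1971 − 1774)/(410.1/√33) = 2.76
df = n − 1 = 32
p-value = P(T ≥ 2.76) ≈ 0.0047
Since p ≈ 0.0047 < α = 0.02, reject H0; the data support H1.

t = 2.76; reject H0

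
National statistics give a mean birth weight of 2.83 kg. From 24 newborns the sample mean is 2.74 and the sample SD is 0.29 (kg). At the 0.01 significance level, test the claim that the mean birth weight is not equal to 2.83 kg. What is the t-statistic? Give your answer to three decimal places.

H0: μ = 2.83; H1: μ ≠ 2.83 (one-sample t-test, two-sided).
t = (x̄ − μ₀)/(s/√n) = (2.74 − 2.83)/(0.29/√24) = -1.520
df = n − 1 = 23
Two-sided p-value ≈ 0.142
Since p ≈ 0.142 > α = 0.01, fail to reject H0; the evidence is not statistically significant.

-1.520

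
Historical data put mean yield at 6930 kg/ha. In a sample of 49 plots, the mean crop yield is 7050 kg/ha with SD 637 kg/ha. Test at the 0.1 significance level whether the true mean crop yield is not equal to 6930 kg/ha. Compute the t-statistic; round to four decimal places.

1.3187

H0: μ = 6930; H1: μ ≠ 6930 (one-sample t-test, two-sided).
t = (x̄ − μ₀)/(s/√n) = (7050 − 6930)/(637/√49) = 1.3187
df = n − 1 = 48
Two-sided p-value ≈ 0.194
Since p ≈ 0.194 > α = 0.1, fail to reject H0; the data do not provide sufficient evidence against H0.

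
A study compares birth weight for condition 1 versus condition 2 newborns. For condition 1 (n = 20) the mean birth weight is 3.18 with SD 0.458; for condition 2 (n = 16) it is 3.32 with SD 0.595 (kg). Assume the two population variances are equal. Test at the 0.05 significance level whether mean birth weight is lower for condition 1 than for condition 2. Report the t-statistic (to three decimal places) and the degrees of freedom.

Let group 1 = condition 1, group 2 = condition 2. H0: μ_1 = μ_2; H1: μ_1 < μ_2 (two-sample pooled-variance t-test, left-tailed).
s_p² = [(20−1)·0.458² + (16−1)·0.595²]/(20+16−2) = 0.273409
t = (3.18 − 3.32)/√[0.273409·(1/20 + 1/16)] = -0.798
df = n₁ + n₂ − 2 = 34
p-value = P(T ≤ -0.798) ≈ 0.2151
Since p ≈ 0.2151 > α = 0.05, fail to reject H0; the evidence is not statistically significant.

t = -0.798, df = 34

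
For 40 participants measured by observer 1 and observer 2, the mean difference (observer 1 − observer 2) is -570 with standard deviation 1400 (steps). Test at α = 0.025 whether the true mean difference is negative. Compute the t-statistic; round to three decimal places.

-2.575

H0: μ_d = 0; H1: μ_d < 0 (paired t-test on the differences, left-tailed).
t = d̄/(s_d/√n) = -570/(1400/√40) = -2.575
df = n − 1 = 39
p-value = P(T ≤ -2.575) ≈ 0.0070
Since p ≈ 0.0070 < α = 0.025, reject H0; the data support H1.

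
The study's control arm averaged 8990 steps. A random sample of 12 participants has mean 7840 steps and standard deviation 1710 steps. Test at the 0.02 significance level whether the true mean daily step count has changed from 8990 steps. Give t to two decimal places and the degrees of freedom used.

t = -2.33, df = 11

H0: μ = 8990; H1: μ ≠ 8990 (one-sample t-test, two-sided).
t = (x̄ − μ₀)/(s/√n) = (7840 − 8990)/(1710/√12) = -2.33
df = n − 1 = 11
Two-sided p-value ≈ 0.040
Since p ≈ 0.040 > α = 0.02, fail to reject H0; the data do not provide sufficient evidence against H0.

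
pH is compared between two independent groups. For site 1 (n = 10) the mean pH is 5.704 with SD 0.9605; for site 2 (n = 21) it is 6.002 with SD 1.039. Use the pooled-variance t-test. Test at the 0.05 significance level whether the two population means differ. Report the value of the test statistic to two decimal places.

-0.76

Let group 1 = site 1, group 2 = site 2. H0: μ_1 = μ_2; H1: μ_1 ≠ μ_2 (two-sample pooled-variance t-test, two-sided).
s_p² = [(10−1)·0.9605² + (21−1)·1.039²]/(10+21−2) = 1.03081
t = (5.704 − 6.002)/√[1.03081·(1/10 + 1/21)] = -0.76
df = n₁ + n₂ − 2 = 29
Two-sided p-value ≈ 0.4511
Since p ≈ 0.4511 > α = 0.05, fail to reject H0; the data do not provide sufficient evidence against H0.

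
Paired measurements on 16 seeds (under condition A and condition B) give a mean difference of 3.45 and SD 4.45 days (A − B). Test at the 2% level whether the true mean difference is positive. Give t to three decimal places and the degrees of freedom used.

t = 3.101, df = 15

H0: μ_d = 0; H1: μ_d > 0 (paired t-test on the differences, right-tailed).
t = d̄/(s_d/√n) = 3.45/(4.45/√16) = 3.101
df = n − 1 = 15
p-value = P(T ≥ 3.101) ≈ 0.004
Since p ≈ 0.004 < α = 0.02, reject H0; the data support H1.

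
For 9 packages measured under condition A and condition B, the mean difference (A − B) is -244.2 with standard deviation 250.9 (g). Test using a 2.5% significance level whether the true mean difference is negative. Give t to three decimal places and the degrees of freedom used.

t = -2.920, df = 8

H0: μ_d = 0; H1: μ_d < 0 (paired t-test on the differences, left-tailed).
t = d̄/(s_d/√n) = -244.2/(250.9/√9) = -2.920
df = n − 1 = 8
p-value = P(T ≤ -2.920) ≈ 0.010
Since p ≈ 0.010 < α = 0.025, reject H0; the evidence is statistically significant.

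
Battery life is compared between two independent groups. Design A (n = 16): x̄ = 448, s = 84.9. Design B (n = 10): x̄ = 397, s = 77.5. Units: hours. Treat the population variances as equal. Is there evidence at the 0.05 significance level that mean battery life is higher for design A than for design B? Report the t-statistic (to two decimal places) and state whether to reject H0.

Let group 1 = design A, group 2 = design B. H0: μ_1 = μ_2; H1: μ_1 > μ_2 (two-sample pooled-variance t-test, right-tailed).
s_p² = [(16−1)·84.9² + (10−1)·77.5²]/(16+10−2) = 6757.35
t = (448 − 397)/√[6757.35·(1/16 + 1/10)] = 1.54
df = n₁ + n₂ − 2 = 24
p-value = P(T ≥ 1.54) ≈ 0.068
Since p ≈ 0.068 > α = 0.05, fail to reject H0; the evidence is not statistically significant.

t = 1.54; fail to reject H0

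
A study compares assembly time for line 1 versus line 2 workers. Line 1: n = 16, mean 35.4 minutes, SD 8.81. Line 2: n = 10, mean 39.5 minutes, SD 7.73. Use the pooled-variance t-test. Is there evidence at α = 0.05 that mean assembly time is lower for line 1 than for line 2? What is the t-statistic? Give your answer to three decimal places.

Let group 1 = line 1, group 2 = line 2. H0: μ_1 = μ_2; H1: μ_1 < μ_2 (two-sample pooled-variance t-test, left-tailed).
s_p² = [(16−1)·8.81² + (10−1)·7.73²]/(16+10−2) = 70.9174
t = (35.4 − 39.5)/√[70.9174·(1/16 + 1/10)] = -1.208
df = n₁ + n₂ − 2 = 24
p-value = P(T ≤ -1.208) ≈ 0.1195
Since p ≈ 0.1195 > α = 0.05, fail to reject H0; the evidence is not statistically significant.

-1.208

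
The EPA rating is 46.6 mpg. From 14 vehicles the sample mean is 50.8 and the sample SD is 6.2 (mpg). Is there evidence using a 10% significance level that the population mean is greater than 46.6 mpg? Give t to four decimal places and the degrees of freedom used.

t = 2.5347, df = 13

H0: μ = 46.6; H1: μ > 46.6 (one-sample t-test, right-tailed).
t = (x̄ − μ₀)/(s/√n) = (50.8 − 46.6)/(6.2/√14) = 2.5347
df = n − 1 = 13
p-value = P(T ≥ 2.5347) ≈ 0.0125
Since p ≈ 0.0125 < α = 0.1, reject H0; the data support H1.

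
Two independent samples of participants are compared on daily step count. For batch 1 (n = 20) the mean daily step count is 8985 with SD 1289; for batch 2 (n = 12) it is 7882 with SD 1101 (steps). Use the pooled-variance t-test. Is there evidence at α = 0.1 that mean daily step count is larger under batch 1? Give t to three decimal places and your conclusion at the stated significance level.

Let group 1 = batch 1, group 2 = batch 2. H0: μ_1 = μ_2; H1: μ_1 > μ_2 (two-sample pooled-variance t-test, right-tailed).
s_p² = [(20−1)·1289² + (12−1)·1101²]/(20+12−2) = 1496770
t = (8985 − 7882)/√[1496770·(1/20 + 1/12)] = 2.469
df = n₁ + n₂ − 2 = 30
p-value = P(T ≥ 2.469) ≈ 0.010
Since p ≈ 0.010 < α = 0.1, reject H0; the data support H1.

t = 2.469; reject H0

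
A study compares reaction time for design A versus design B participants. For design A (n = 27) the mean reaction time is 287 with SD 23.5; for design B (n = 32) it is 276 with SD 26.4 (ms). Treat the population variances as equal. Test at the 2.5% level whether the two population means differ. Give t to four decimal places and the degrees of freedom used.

t = 1.6758, df = 57

Let group 1 = design A, group 2 = design B. H0: μ_1 = μ_2; H1: μ_1 ≠ μ_2 (two-sample pooled-variance t-test, two-sided).
s_p² = [(27−1)·23.5² + (32−1)·26.4²]/(27+32−2) = 630.952
t = (287 − 276)/√[630.952·(1/27 + 1/32)] = 1.6758
df = n₁ + n₂ − 2 = 57
Two-sided p-value ≈ 0.0993
Since p ≈ 0.0993 > α = 0.025, fail to reject H0; the evidence is not statistically significant.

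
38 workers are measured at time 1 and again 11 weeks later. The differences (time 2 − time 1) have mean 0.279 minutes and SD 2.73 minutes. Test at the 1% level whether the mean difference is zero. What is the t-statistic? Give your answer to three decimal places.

0.630

H0: μ_d = 0; H1: μ_d ≠ 0 (paired t-test on the differences, two-sided).
t = d̄/(s_d/√n) = 0.279/(2.73/√38) = 0.630
df = n − 1 = 37
Two-sided p-value ≈ 0.533
Since p ≈ 0.533 > α = 0.01, fail to reject H0; the data do not provide sufficient evidence against H0.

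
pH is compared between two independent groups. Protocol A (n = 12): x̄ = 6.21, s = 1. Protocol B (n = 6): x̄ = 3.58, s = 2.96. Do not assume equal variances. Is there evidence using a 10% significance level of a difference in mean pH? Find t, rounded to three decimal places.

2.117

Let group 1 = protocol A, group 2 = protocol B. H0: μ_1 = μ_2; H1: μ_1 ≠ μ_2 (Welch's two-sample t-test, two-sided).
t = (x̄_1 − x̄_2)/√(s_1²/n_1 + s_2²/n_2) = (6.21 − 3.58)/√(1²/12 + 2.96²/6) = 2.117
Welch–Satterthwaite df ≈ 5.58
Two-sided p-value ≈ 0.0821
Since p ≈ 0.0821 < α = 0.1, reject H0; the data support H1.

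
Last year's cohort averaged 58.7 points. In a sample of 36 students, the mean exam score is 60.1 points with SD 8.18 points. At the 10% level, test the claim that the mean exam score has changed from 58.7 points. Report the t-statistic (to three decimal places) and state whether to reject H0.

H0: μ = 58.7; H1: μ ≠ 58.7 (one-sample t-test, two-sided).
t = (x̄ − μ₀)/(s/√n) = (60.1 − 58.7)/(8.18/√36) = 1.027
df = n − 1 = 35
Two-sided p-value ≈ 0.312
Since p ≈ 0.312 > α = 0.1, fail to reject H0; the evidence is not statistically significant.

t = 1.027; fail to reject H0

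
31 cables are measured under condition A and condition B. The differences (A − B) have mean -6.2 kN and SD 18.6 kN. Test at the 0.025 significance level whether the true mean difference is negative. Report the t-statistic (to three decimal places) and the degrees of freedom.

H0: μ_d = 0; H1: μ_d < 0 (paired t-test on the differences, left-tailed).
t = d̄/(s_d/√n) = -6.2/(18.6/√31) = -1.856
df = n − 1 = 30
p-value = P(T ≤ -1.856) ≈ 0.0367
Since p ≈ 0.0367 > α = 0.025, fail to reject H0; the data do not provide sufficient evidence against H0.

t = -1.856, df = 30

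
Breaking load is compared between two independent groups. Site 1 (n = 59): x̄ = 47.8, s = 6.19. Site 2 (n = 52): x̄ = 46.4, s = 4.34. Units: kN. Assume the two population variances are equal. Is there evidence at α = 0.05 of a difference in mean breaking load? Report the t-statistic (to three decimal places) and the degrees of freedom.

t = 1.362, df = 109

Let group 1 = site 1, group 2 = site 2. H0: μ_1 = μ_2; H1: μ_1 ≠ μ_2 (two-sample pooled-variance t-test, two-sided).
s_p² = [(59−1)·6.19² + (52−1)·4.34²]/(59+52−2) = 29.2014
t = (47.8 − 46.4)/√[29.2014·(1/59 + 1/52)] = 1.362
df = n₁ + n₂ − 2 = 109
Two-sided p-value ≈ 0.1760
Since p ≈ 0.1760 > α = 0.05, fail to reject H0; the evidence is not statistically significant.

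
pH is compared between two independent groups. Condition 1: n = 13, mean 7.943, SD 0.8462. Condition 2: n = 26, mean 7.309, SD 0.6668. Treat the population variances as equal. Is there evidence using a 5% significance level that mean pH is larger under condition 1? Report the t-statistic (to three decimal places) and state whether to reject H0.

Let group 1 = condition 1, group 2 = condition 2. H0: μ_1 = μ_2; H1: μ_1 > μ_2 (two-sample pooled-variance t-test, right-tailed).
s_p² = [(13−1)·0.8462² + (26−1)·0.6668²]/(13+26−2) = 0.532654
t = (7.943 − 7.309)/√[0.532654·(1/13 + 1/26)] = 2.557
df = n₁ + n₂ − 2 = 37
p-value = P(T ≥ 2.557) ≈ 0.007
Since p ≈ 0.007 < α = 0.05, reject H0; the evidence is statistically significant.

t = 2.557; reject H0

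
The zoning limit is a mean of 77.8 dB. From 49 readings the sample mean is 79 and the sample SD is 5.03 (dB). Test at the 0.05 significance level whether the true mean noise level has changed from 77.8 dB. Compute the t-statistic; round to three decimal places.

1.670

H0: μ = 77.8; H1: μ ≠ 77.8 (one-sample t-test, two-sided).
t = (x̄ − μ₀)/(s/√n) = (79 − 77.8)/(5.03/√49) = 1.670
df = n − 1 = 48
Two-sided p-value ≈ 0.101
Since p ≈ 0.101 > α = 0.05, fail to reject H0; the evidence is not statistically significant.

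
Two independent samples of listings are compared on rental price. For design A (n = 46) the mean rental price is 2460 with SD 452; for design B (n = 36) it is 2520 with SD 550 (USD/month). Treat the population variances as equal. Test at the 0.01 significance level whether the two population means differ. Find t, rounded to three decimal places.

-0.542

Let group 1 = design A, group 2 = design B. H0: μ_1 = μ_2; H1: μ_1 ≠ μ_2 (two-sample pooled-variance t-test, two-sided).
s_p² = [(46−1)·452² + (36−1)·550²]/(46+36−2) = 247265
t = (2460 − 2520)/√[247265·(1/46 + 1/36)] = -0.542
df = n₁ + n₂ − 2 = 80
Two-sided p-value ≈ 0.5892
Since p ≈ 0.5892 > α = 0.01, fail to reject H0; the data do not provide sufficient evidence against H0.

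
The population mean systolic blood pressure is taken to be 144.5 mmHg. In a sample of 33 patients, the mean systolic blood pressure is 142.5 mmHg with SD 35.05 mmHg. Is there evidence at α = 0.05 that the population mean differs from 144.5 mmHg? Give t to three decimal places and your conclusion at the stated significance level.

H0: μ = 144.5; H1: μ ≠ 144.5 (one-sample t-test, two-sided).
t = (x̄ − μ₀)/(s/√n) = (142.5 − 144.5)/(35.05/√33) = -0.328
df = n − 1 = 32
Two-sided p-value ≈ 0.7452
Since p ≈ 0.7452 > α = 0.05, fail to reject H0; the data do not provide sufficient evidence against H0.

t = -0.328; fail to reject H0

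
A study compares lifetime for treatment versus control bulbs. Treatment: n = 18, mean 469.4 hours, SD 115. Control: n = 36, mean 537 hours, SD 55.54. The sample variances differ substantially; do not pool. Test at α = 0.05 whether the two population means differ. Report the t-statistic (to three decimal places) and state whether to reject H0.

t = -2.360; reject H0

Let group 1 = treatment, group 2 = control. H0: μ_1 = μ_2; H1: μ_1 ≠ μ_2 (Welch's two-sample t-test, two-sided).
t = (x̄_1 − x̄_2)/√(s_1²/n_1 + s_2²/n_2) = (469.4 − 537)/√(115²/18 + 55.54²/36) = -2.360
Welch–Satterthwaite df ≈ 21.06
Two-sided p-value ≈ 0.028
Since p ≈ 0.028 < α = 0.05, reject H0; the data support H1.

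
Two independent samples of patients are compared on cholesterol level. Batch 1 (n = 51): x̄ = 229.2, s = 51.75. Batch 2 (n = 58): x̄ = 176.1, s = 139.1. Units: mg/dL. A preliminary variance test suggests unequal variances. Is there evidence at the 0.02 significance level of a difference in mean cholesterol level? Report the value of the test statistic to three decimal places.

2.702

Let group 1 = batch 1, group 2 = batch 2. H0: μ_1 = μ_2; H1: μ_1 ≠ μ_2 (Welch's two-sample t-test, two-sided).
t = (x̄_1 − x̄_2)/√(s_1²/n_1 + s_2²/n_2) = (229.2 − 176.1)/√(51.75²/51 + 139.1²/58) = 2.702
Welch–Satterthwaite df ≈ 74.26
Two-sided p-value ≈ 0.009
Since p ≈ 0.009 < α = 0.02, reject H0; the evidence is statistically significant.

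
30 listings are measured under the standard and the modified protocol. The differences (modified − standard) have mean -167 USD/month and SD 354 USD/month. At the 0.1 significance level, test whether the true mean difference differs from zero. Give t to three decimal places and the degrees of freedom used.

t = -2.584, df = 29

H0: μ_d = 0; H1: μ_d ≠ 0 (paired t-test on the differences, two-sided).
t = d̄/(s_d/√n) = -167/(354/√30) = -2.584
df = n − 1 = 29
Two-sided p-value ≈ 0.015
Since p ≈ 0.015 < α = 0.1, reject H0; the evidence is statistically significant.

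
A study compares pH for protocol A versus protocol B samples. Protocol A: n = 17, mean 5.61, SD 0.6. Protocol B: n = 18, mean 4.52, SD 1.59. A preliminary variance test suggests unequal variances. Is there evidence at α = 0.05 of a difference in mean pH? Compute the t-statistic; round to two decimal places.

Let group 1 = protocol A, group 2 = protocol B. H0: μ_1 = μ_2; H1: μ_1 ≠ μ_2 (Welch's two-sample t-test, two-sided).
t = (x̄_1 − x̄_2)/√(s_1²/n_1 + s_2²/n_2) = (5.61 − 4.52)/√(0.6²/17 + 1.59²/18) = 2.71
Welch–Satterthwaite df ≈ 21.98
Two-sided p-value ≈ 0.013
Since p ≈ 0.013 < α = 0.05, reject H0; the evidence is statistically significant.

2.71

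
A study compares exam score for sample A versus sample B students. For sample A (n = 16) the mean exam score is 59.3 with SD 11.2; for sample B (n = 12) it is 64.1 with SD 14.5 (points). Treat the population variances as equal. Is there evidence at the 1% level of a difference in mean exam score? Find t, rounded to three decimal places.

Let group 1 = sample A, group 2 = sample B. H0: μ_1 = μ_2; H1: μ_1 ≠ μ_2 (two-sample pooled-variance t-test, two-sided).
s_p² = [(16−1)·11.2² + (12−1)·14.5²]/(16+12−2) = 161.321
t = (59.3 − 64.1)/√[161.321·(1/16 + 1/12)] = -0.990
df = n₁ + n₂ − 2 = 26
Two-sided p-value ≈ 0.331
Since p ≈ 0.331 > α = 0.01, fail to reject H0; the data do not provide sufficient evidence against H0.

-0.990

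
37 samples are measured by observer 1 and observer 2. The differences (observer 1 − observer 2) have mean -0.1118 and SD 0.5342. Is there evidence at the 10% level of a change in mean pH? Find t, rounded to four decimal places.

-1.2730

H0: μ_d = 0; H1: μ_d ≠ 0 (paired t-test on the differences, two-sided).
t = d̄/(s_d/√n) = -0.1118/(0.5342/√37) = -1.2730
df = n − 1 = 36
Two-sided p-value ≈ 0.211
Since p ≈ 0.211 > α = 0.1, fail to reject H0; the evidence is not statistically significant.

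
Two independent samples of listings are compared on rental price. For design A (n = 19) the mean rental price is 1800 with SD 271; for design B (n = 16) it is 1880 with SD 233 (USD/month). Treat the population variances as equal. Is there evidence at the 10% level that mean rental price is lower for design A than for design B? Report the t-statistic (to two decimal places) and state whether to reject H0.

t = -0.93; fail to reject H0

Let group 1 = design A, group 2 = design B. H0: μ_1 = μ_2; H1: μ_1 < μ_2 (two-sample pooled-variance t-test, left-tailed).
s_p² = [(19−1)·271² + (16−1)·233²]/(19+16−2) = 64735.5
t = (1800 − 1880)/√[64735.5·(1/19 + 1/16)] = -0.93
df = n₁ + n₂ − 2 = 33
p-value = P(T ≤ -0.93) ≈ 0.180
Since p ≈ 0.180 > α = 0.1, fail to reject H0; the evidence is not statistically significant.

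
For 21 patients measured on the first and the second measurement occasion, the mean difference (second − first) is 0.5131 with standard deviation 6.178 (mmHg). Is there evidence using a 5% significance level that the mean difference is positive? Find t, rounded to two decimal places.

0.38

H0: μ_d = 0; H1: μ_d > 0 (paired t-test on the differences, right-tailed).
t = d̄/(s_d/√n) = 0.5131/(6.178/√21) = 0.38
df = n − 1 = 20
p-value = P(T ≥ 0.38) ≈ 0.354
Since p ≈ 0.354 > α = 0.05, fail to reject H0; the data do not provide sufficient evidence against H0.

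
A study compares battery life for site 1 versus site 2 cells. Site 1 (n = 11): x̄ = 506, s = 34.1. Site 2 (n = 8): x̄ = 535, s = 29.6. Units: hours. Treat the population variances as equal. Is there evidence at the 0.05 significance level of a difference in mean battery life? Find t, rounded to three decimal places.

Let group 1 = site 1, group 2 = site 2. H0: μ_1 = μ_2; H1: μ_1 ≠ μ_2 (two-sample pooled-variance t-test, two-sided).
s_p² = [(11−1)·34.1² + (8−1)·29.6²]/(11+8−2) = 1044.78
t = (506 − 535)/√[1044.78·(1/11 + 1/8)] = -1.931
df = n₁ + n₂ − 2 = 17
Two-sided p-value ≈ 0.0704
Since p ≈ 0.0704 > α = 0.05, fail to reject H0; the evidence is not statistically significant.

-1.931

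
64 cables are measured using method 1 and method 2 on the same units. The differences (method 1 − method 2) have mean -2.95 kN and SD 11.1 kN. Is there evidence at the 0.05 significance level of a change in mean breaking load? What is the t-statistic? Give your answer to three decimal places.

-2.126

H0: μ_d = 0; H1: μ_d ≠ 0 (paired t-test on the differences, two-sided).
t = d̄/(s_d/√n) = -2.95/(11.1/√64) = -2.126
df = n − 1 = 63
Two-sided p-value ≈ 0.037
Since p ≈ 0.037 < α = 0.05, reject H0; the data support H1.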